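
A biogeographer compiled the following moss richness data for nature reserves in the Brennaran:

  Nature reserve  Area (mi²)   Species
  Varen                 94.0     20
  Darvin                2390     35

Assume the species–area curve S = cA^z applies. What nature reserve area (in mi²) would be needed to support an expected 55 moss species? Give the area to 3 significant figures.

32600 mi²

z = ln(35/20) / ln(2390/94) = 0.5596 / 3.2358 = 0.1729
c = 20 / 94^0.1729 = 20 / 2.194 = 9.116
A = (55/9.116)^(1/0.1729) ⇒ ln A = ln(6.034)/0.1729 = 10.3925
A = e^10.3925 ≈ 32613 mi²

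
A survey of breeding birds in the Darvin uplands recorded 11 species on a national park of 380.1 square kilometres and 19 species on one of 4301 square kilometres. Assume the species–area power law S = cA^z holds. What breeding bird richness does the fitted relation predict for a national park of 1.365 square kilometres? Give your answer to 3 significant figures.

z = ln(19/11) / ln(4301/380.1) = 0.5465 / 2.4262 = 0.2253
c = 11 / 380.1^0.2253 = 11 / 3.812 = 2.885
S₃ = 2.885 × 1.365^0.2253 = 2.885 × 1.073 ≈ 3.095

3.09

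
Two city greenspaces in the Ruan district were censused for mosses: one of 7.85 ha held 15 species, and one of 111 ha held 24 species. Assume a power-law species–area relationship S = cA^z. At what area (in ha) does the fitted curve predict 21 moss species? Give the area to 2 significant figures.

52 ha

z = ln(24/15) / ln(111/7.85) = 0.4700 / 2.6490 = 0.1774
c = 15 / 7.85^0.1774 = 15 / 1.441 = 10.41
A = (21/10.41)^(1/0.1774) ⇒ ln A = ln(2.018)/0.1774 = 3.9569
A = e^3.9569 ≈ 52.3 ha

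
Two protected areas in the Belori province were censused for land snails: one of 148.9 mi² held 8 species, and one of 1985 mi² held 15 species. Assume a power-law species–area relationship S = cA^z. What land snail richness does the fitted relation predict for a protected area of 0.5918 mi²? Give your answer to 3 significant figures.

z = ln(15/8) / ln(1985/148.9) = 0.6286 / 2.5901 = 0.2427
c = 8 / 148.9^0.2427 = 8 / 3.368 = 2.375
S₃ = 2.375 × 0.5918^0.2427 = 2.375 × 0.8805 ≈ 2.091

2.09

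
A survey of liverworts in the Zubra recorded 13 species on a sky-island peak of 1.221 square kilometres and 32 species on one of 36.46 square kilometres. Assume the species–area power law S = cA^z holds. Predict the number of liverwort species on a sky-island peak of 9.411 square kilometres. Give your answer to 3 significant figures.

22.3

z = ln(32/13) / ln(36.46/1.221) = 0.9008 / 3.3965 = 0.2652
c = 13 / 1.221^0.2652 = 13 / 1.054 = 12.33
S₃ = 12.33 × 9.411^0.2652 = 12.33 × 1.812 ≈ 22.34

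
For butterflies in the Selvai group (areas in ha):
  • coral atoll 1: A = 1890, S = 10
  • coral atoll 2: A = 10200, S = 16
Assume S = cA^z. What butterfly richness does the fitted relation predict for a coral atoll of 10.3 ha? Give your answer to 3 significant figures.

2.34

z = ln(16/10) / ln(10200/1890) = 0.4700 / 1.6858 = 0.2788
c = 10 / 1890^0.2788 = 10 / 8.194 = 1.22
S₃ = 1.22 × 10.3^0.2788 = 1.22 × 1.916 ≈ 2.338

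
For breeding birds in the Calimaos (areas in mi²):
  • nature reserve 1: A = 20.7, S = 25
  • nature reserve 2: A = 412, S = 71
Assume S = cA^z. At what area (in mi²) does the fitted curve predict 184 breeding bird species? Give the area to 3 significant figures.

6310 mi²

z = ln(71/25) / ln(412/20.7) = 1.0438 / 2.9909 = 0.3490
c = 25 / 20.7^0.3490 = 25 / 2.879 = 8.683
A = (184/8.683)^(1/0.3490) ⇒ ln A = ln(21.19)/0.3490 = 8.7496
A = e^8.7496 ≈ 6308 mi²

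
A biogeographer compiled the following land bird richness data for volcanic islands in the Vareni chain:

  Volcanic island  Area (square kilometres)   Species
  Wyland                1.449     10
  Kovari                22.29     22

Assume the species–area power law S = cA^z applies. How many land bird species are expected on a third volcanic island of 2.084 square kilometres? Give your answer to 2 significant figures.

z = ln(22/10) / ln(22.29/1.449) = 0.7885 / 2.7333 = 0.2885
c = 10 / 1.449^0.2885 = 10 / 1.113 = 8.985
S₃ = 8.985 × 2.084^0.2885 = 8.985 × 1.236 ≈ 11.11

11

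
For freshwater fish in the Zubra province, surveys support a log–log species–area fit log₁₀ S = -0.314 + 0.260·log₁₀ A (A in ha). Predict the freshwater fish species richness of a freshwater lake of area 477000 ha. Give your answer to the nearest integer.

15

S = 0.4853 × 477000^0.26
ln S = ln 0.4853 + 0.26 × ln 477000 = -0.7230 + 0.26 × 13.0753 = 2.6766
S = e^2.6766 ≈ 14.53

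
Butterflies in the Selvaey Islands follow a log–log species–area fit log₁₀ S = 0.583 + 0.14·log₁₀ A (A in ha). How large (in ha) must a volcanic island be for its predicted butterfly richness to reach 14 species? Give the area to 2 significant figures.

11000 ha

14 = 3.828 × A^0.14  ⇒  A^0.14 = 14/3.828 = 3.657
ln A = ln(3.657) / 0.14 = 1.2967 / 0.14 = 9.2618
A = e^9.2618 ≈ 10528 ha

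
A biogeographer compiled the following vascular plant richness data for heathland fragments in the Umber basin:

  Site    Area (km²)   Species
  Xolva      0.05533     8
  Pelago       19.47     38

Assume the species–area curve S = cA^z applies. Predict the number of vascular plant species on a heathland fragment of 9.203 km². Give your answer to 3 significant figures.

31.1

z = ln(38/8) / ln(19.47/0.05533) = 1.5581 / 5.8633 = 0.2657
c = 8 / 0.05533^0.2657 = 8 / 0.4634 = 17.26
S₃ = 17.26 × 9.203^0.2657 = 17.26 × 1.804 ≈ 31.14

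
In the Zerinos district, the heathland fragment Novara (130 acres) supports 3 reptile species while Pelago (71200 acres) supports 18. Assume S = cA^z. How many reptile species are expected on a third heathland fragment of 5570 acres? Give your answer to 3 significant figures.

z = ln(18/3) / ln(71200/130) = 1.7918 / 6.3057 = 0.2841
c = 3 / 130^0.2841 = 3 / 3.987 = 0.7524
S₃ = 0.7524 × 5570^0.2841 = 0.7524 × 11.6 ≈ 8.726

8.73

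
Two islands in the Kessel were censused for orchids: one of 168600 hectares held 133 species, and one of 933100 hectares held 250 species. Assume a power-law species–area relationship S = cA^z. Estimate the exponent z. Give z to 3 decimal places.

0.369

Taking logs: ln S = ln c + z ln A, so z = (ln S₂ − ln S₁)/(ln A₂ − ln A₁).
z = ln(250/133) / ln(933100/168600) = ln(1.88) / ln(5.534) = 0.6311 / 1.7110 = 0.3689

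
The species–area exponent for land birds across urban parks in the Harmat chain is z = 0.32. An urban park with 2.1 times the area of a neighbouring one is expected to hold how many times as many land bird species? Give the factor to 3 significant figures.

1.27

S₂/S₁ = (A₂/A₁)^z = 2.1^0.32
ln(S₂/S₁) = 0.32 × ln 2.1 = 0.32 × 0.7419 = 0.2374
S₂/S₁ = e^0.2374 ≈ 1.268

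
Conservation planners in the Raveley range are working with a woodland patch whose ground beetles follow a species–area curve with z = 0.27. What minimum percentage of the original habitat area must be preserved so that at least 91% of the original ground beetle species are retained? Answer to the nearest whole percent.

Need (A_new/A_old)^0.27 = 0.91, so A_new/A_old = 0.91^(1/0.27) = 0.91^3.704
ln(A_new/A_old) = ln 0.91 / 0.27 = -0.0943 / 0.27 = -0.3493
A_new/A_old = e^-0.3493 ≈ 0.7052

71%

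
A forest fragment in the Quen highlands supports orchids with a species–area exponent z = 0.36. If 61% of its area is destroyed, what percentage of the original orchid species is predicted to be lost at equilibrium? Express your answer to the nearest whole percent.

29%

S_new/S_old = (A_new/A_old)^z = 0.39^0.36
= exp(0.36 × ln 0.39) = exp(0.36 × -0.9416) = exp(-0.3390) ≈ 0.7125
Fraction lost = 1 − 0.7125 = 0.2875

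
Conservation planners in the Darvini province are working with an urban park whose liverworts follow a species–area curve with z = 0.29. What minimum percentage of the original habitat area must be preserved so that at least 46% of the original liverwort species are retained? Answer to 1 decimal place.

6.9%

Need (A_new/A_old)^0.29 = 0.46, so A_new/A_old = 0.46^(1/0.29) = 0.46^3.448
ln(A_new/A_old) = ln 0.46 / 0.29 = -0.7765 / 0.29 = -2.6777
A_new/A_old = e^-2.6777 ≈ 0.06872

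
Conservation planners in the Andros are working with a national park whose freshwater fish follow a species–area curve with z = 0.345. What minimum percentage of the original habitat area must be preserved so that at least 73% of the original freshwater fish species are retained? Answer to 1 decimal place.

40.2%

Need (A_new/A_old)^0.345 = 0.73, so A_new/A_old = 0.73^(1/0.345) = 0.73^2.899
ln(A_new/A_old) = ln 0.73 / 0.345 = -0.3147 / 0.345 = -0.9122
A_new/A_old = e^-0.9122 ≈ 0.4016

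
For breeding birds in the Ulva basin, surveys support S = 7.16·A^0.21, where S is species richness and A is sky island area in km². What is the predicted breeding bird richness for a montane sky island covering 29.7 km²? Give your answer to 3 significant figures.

S = 7.16 × 29.7^0.21 = 7.16 × 2.038 ≈ 14.59

14.6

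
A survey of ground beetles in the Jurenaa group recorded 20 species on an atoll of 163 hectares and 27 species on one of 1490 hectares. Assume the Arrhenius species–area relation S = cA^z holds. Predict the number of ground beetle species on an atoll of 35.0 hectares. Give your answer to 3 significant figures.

z = ln(27/20) / ln(1490/163) = 0.3001 / 2.2128 = 0.1356
c = 20 / 163^0.1356 = 20 / 1.995 = 10.02
S₃ = 10.02 × 35^0.1356 = 10.02 × 1.62 ≈ 16.23

16.2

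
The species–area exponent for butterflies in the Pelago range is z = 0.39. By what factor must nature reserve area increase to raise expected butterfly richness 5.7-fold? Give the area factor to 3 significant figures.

(A₂/A₁)^0.39 = 5.7, so A₂/A₁ = 5.7^(1/0.39) = 5.7^2.564
ln(A₂/A₁) = ln 5.7 / 0.39 = 1.7405 / 0.39 = 4.4627
A₂/A₁ = e^4.4627 ≈ 86.72

86.7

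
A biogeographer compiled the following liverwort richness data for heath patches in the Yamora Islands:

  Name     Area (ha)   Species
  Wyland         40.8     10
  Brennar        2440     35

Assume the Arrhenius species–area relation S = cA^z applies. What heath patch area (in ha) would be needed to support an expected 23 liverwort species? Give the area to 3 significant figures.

z = ln(35/10) / ln(2440/40.8) = 1.2528 / 4.0911 = 0.3062
c = 10 / 40.8^0.3062 = 10 / 3.113 = 3.212
A = (23/3.212)^(1/0.3062) ⇒ ln A = ln(7.16)/0.3062 = 6.4287
A = e^6.4287 ≈ 619.3 ha

619 ha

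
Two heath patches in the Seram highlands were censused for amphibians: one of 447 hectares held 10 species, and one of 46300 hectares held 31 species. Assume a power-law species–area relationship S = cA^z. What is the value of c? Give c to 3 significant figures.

2.26

z = ln(S₂/S₁) / ln(A₂/A₁) = ln(31/10) / ln(46300/447) = 1.1314 / 4.6403 = 0.2438
c = S₁ / A₁^z = 10 / 447^0.2438 = 10 / 4.428 = 2.258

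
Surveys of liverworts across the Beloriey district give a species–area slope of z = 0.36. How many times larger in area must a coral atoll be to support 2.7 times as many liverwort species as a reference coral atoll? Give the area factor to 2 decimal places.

15.78

(A₂/A₁)^0.36 = 2.7, so A₂/A₁ = 2.7^(1/0.36) = 2.7^2.778
ln(A₂/A₁) = ln 2.7 / 0.36 = 0.9933 / 0.36 = 2.7590
A₂/A₁ = e^2.7590 ≈ 15.78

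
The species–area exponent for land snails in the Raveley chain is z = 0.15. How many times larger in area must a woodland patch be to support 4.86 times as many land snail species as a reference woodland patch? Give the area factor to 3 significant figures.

37800

(A₂/A₁)^0.15 = 4.86, so A₂/A₁ = 4.86^(1/0.15) = 4.86^6.667
ln(A₂/A₁) = ln 4.86 / 0.15 = 1.5810 / 0.15 = 10.5403
A₂/A₁ = e^10.5403 ≈ 37807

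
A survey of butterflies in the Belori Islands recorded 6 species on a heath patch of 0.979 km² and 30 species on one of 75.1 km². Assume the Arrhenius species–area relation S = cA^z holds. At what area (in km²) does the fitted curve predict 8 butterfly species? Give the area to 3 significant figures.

z = ln(30/6) / ln(75.1/0.979) = 1.6094 / 4.3400 = 0.3708
c = 6 / 0.979^0.3708 = 6 / 0.9922 = 6.047
A = (8/6.047)^(1/0.3708) ⇒ ln A = ln(1.323)/0.3708 = 0.7545
A = e^0.7545 ≈ 2.127 km²

2.13 km²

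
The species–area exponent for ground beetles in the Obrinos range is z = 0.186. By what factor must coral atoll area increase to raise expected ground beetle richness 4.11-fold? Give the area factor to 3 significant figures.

(A₂/A₁)^0.186 = 4.11, so A₂/A₁ = 4.11^(1/0.186) = 4.11^5.376
ln(A₂/A₁) = ln 4.11 / 0.186 = 1.4134 / 0.186 = 7.5990
A₂/A₁ = e^7.5990 ≈ 1996

2000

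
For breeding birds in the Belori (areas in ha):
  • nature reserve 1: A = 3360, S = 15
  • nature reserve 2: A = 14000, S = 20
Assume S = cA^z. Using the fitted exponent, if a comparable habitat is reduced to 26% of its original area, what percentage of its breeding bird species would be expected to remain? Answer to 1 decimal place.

76.2%

z = ln(20/15) / ln(14000/3360) = 0.2877 / 1.4271 = 0.2016
S_new/S_old = (A_new/A_old)^z = 0.26^0.2016 = exp(0.2016 × -1.3471) = 0.7622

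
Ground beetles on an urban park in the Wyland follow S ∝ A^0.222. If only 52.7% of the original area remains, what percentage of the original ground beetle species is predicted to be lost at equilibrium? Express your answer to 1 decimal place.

S_new/S_old = (A_new/A_old)^z = 0.527^0.222
= exp(0.222 × ln 0.527) = exp(0.222 × -0.6406) = exp(-0.1422) ≈ 0.8674
Fraction lost = 1 − 0.8674 = 0.1326

13.3%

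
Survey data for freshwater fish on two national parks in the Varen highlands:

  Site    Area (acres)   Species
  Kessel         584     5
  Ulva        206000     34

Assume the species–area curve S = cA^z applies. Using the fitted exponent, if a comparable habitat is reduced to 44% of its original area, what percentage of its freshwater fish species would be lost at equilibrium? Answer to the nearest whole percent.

z = ln(34/5) / ln(206000/584) = 1.9169 / 5.8657 = 0.3268
S_new/S_old = (A_new/A_old)^z = 0.44^0.3268 = exp(0.3268 × -0.8210) = 0.7647
Fraction lost = 1 − 0.7647 = 0.2353

24%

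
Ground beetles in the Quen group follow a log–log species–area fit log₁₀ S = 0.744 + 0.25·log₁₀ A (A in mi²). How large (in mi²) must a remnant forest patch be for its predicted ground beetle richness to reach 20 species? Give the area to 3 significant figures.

169 mi²

20 = 5.546 × A^0.25  ⇒  A^0.25 = 20/5.546 = 3.606
ln A = ln(3.606) / 0.25 = 1.2826 / 0.25 = 5.1304
A = e^5.1304 ≈ 169.1 mi²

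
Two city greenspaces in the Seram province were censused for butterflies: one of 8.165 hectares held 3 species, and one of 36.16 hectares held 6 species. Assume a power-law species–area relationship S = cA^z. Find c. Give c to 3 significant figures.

1.13

z = ln(S₂/S₁) / ln(A₂/A₁) = ln(6/3) / ln(36.16/8.165) = 0.6931 / 1.4881 = 0.4658
c = S₁ / A₁^z = 3 / 8.165^0.4658 = 3 / 2.659 = 1.128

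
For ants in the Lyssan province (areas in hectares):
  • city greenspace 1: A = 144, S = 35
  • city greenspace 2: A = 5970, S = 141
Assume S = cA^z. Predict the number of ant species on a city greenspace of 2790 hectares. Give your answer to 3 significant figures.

z = ln(141/35) / ln(5970/144) = 1.3934 / 3.7247 = 0.3741
c = 35 / 144^0.3741 = 35 / 6.419 = 5.453
S₃ = 5.453 × 2790^0.3741 = 5.453 × 19.45 ≈ 106.1

106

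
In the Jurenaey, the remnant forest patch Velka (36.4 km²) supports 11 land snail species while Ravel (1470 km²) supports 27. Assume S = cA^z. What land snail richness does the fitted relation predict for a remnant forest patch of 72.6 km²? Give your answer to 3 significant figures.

z = ln(27/11) / ln(1470/36.4) = 0.8979 / 3.6984 = 0.2428
c = 11 / 36.4^0.2428 = 11 / 2.393 = 4.596
S₃ = 4.596 × 72.6^0.2428 = 4.596 × 2.83 ≈ 13.01

13.0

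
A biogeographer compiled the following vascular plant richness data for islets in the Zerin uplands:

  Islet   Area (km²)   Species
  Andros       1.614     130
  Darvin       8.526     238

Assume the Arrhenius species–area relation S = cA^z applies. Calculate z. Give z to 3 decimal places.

0.363

Taking logs: ln S = ln c + z ln A, so z = (ln S₂ − ln S₁)/(ln A₂ − ln A₁).
z = ln(238/130) / ln(8.526/1.614) = ln(1.831) / ln(5.283) = 0.6047 / 1.6644 = 0.3633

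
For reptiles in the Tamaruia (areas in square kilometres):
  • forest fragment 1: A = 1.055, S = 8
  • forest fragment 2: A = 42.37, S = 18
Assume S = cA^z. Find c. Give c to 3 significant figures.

z = ln(S₂/S₁) / ln(A₂/A₁) = ln(18/8) / ln(42.37/1.055) = 0.8109 / 3.6929 = 0.2196
c = S₁ / A₁^z = 8 / 1.055^0.2196 = 8 / 1.012 = 7.906

7.91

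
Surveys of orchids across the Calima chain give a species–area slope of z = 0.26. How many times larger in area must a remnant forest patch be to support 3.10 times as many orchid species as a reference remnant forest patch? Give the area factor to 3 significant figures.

(A₂/A₁)^0.26 = 3.1, so A₂/A₁ = 3.1^(1/0.26) = 3.1^3.846
ln(A₂/A₁) = ln 3.1 / 0.26 = 1.1314 / 0.26 = 4.3515
A₂/A₁ = e^4.3515 ≈ 77.6

77.6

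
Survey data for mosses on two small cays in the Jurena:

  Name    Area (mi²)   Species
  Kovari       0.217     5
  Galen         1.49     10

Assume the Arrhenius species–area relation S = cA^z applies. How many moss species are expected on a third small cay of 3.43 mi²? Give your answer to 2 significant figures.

13

z = ln(10/5) / ln(1.49/0.217) = 0.6931 / 1.9266 = 0.3598
c = 5 / 0.217^0.3598 = 5 / 0.5771 = 8.663
S₃ = 8.663 × 3.43^0.3598 = 8.663 × 1.558 ≈ 13.5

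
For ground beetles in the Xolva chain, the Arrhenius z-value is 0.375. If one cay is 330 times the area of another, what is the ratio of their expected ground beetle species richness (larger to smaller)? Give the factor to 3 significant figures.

S₂/S₁ = (A₂/A₁)^z = 330^0.375
ln(S₂/S₁) = 0.375 × ln 330 = 0.375 × 5.7991 = 2.1747
S₂/S₁ = e^2.1747 ≈ 8.799

8.80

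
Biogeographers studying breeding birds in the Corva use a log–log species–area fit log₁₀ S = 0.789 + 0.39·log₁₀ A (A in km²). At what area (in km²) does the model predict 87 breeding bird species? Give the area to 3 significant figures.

891 km²

87 = 6.152 × A^0.39  ⇒  A^0.39 = 87/6.152 = 14.14
ln A = ln(14.14) / 0.39 = 2.6492 / 0.39 = 6.7927
A = e^6.7927 ≈ 891.4 km²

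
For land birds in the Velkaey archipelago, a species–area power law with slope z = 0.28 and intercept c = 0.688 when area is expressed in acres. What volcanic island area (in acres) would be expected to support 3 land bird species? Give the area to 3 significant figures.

3 = 0.688 × A^0.28  ⇒  A^0.28 = 3/0.688 = 4.36
ln A = ln(4.36) / 0.28 = 1.4726 / 0.28 = 5.2592
A = e^5.2592 ≈ 192.3 acres

192 acres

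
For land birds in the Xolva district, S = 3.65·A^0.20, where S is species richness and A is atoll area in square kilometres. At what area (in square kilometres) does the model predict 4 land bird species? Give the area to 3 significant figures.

4 = 3.65 × A^0.2  ⇒  A^0.2 = 4/3.65 = 1.096
ln A = ln(1.096) / 0.2 = 0.0916 / 0.2 = 0.4578
A = e^0.4578 ≈ 1.581 square kilometres

1.58 square kilometres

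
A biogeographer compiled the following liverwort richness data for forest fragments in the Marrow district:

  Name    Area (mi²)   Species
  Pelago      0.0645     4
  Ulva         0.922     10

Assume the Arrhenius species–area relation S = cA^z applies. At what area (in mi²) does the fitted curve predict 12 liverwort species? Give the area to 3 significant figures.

z = ln(10/4) / ln(0.922/0.0645) = 0.9163 / 2.6599 = 0.3445
c = 4 / 0.0645^0.3445 = 4 / 0.389 = 10.28
A = (12/10.28)^(1/0.3445) ⇒ ln A = ln(1.167)/0.3445 = 0.4480
A = e^0.4480 ≈ 1.565 mi²

1.57 mi²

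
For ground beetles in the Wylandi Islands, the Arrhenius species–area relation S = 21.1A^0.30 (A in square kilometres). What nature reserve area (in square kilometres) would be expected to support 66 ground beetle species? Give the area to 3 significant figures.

66 = 21.1 × A^0.3  ⇒  A^0.3 = 66/21.1 = 3.128
ln A = ln(3.128) / 0.3 = 1.1404 / 0.3 = 3.8013
A = e^3.8013 ≈ 44.76 square kilometres

44.8 square kilometres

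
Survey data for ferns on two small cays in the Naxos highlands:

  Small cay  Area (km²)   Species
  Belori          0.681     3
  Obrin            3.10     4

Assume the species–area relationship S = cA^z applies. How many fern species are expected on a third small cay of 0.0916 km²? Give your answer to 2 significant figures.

2.0

z = ln(4/3) / ln(3.1/0.681) = 0.2877 / 1.5156 = 0.1898
c = 3 / 0.681^0.1898 = 3 / 0.9297 = 3.227
S₃ = 3.227 × 0.0916^0.1898 = 3.227 × 0.6353 ≈ 2.05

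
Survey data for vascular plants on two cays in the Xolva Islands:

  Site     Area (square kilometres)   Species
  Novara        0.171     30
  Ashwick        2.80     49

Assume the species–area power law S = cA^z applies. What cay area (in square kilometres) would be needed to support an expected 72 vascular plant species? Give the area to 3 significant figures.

z = ln(49/30) / ln(2.8/0.171) = 0.4906 / 2.7957 = 0.1755
c = 30 / 0.171^0.1755 = 30 / 0.7335 = 40.9
A = (72/40.9)^(1/0.1755) ⇒ ln A = ln(1.76)/0.1755 = 3.2226
A = e^3.2226 ≈ 25.09 square kilometres

25.1 square kilometres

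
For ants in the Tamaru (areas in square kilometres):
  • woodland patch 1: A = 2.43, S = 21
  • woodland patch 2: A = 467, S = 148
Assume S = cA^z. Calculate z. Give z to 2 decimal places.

0.37

Taking logs: ln S = ln c + z ln A, so z = (ln S₂ − ln S₁)/(ln A₂ − ln A₁).
z = ln(148/21) / ln(467/2.43) = ln(7.048) / ln(192.2) = 1.9527 / 5.2584 = 0.3713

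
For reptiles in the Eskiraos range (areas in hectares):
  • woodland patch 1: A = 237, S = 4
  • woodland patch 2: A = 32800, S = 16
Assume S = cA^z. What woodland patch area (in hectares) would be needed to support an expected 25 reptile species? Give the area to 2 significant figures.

160000 hectares

z = ln(16/4) / ln(32800/237) = 1.3863 / 4.9301 = 0.2812
c = 4 / 237^0.2812 = 4 / 4.653 = 0.8596
A = (25/0.8596)^(1/0.2812) ⇒ ln A = ln(29.08)/0.2812 = 11.9853
A = e^11.9853 ≈ 160384 hectares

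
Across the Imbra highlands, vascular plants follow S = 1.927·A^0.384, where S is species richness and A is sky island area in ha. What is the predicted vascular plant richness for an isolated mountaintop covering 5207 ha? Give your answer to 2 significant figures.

S = 1.927 × 5207^0.384 = 1.927 × 26.74 ≈ 51.53

52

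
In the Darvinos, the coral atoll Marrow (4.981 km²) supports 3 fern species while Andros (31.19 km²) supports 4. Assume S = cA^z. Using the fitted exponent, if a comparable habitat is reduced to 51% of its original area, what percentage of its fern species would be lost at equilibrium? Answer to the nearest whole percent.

10%

z = ln(4/3) / ln(31.19/4.981) = 0.2877 / 1.8345 = 0.1568
S_new/S_old = (A_new/A_old)^z = 0.51^0.1568 = exp(0.1568 × -0.6733) = 0.8998
Fraction lost = 1 − 0.8998 = 0.1002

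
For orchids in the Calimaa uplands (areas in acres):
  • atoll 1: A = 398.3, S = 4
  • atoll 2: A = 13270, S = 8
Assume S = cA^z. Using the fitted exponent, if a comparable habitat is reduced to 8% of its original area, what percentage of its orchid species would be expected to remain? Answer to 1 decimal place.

60.7%

z = ln(8/4) / ln(13270/398.3) = 0.6931 / 3.5061 = 0.1977
S_new/S_old = (A_new/A_old)^z = 0.08^0.1977 = exp(0.1977 × -2.5257) = 0.6069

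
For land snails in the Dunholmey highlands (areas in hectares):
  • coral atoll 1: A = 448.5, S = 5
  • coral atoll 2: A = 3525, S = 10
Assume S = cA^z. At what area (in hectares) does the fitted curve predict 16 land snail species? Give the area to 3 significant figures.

z = ln(10/5) / ln(3525/448.5) = 0.6931 / 2.0617 = 0.3362
c = 5 / 448.5^0.3362 = 5 / 7.79 = 0.6419
A = (16/0.6419)^(1/0.3362) ⇒ ln A = ln(24.93)/0.3362 = 9.5656
A = e^9.5656 ≈ 14266 hectares

14300 hectares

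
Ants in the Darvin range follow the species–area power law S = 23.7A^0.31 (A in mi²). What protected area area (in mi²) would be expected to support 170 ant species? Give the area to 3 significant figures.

170 = 23.7 × A^0.31  ⇒  A^0.31 = 170/23.7 = 7.173
ln A = ln(7.173) / 0.31 = 1.9703 / 0.31 = 6.3559
A = e^6.3559 ≈ 575.9 mi²

576 mi²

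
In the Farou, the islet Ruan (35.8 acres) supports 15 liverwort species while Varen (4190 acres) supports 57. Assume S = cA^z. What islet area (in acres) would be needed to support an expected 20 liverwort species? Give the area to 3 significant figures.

99.9 acres

z = ln(57/15) / ln(4190/35.8) = 1.3350 / 4.7625 = 0.2803
c = 15 / 35.8^0.2803 = 15 / 2.726 = 5.502
A = (20/5.502)^(1/0.2803) ⇒ ln A = ln(3.635)/0.2803 = 4.6042
A = e^4.6042 ≈ 99.91 acres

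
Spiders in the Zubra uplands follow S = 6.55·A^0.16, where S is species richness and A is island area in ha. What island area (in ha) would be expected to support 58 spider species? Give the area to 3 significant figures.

58 = 6.55 × A^0.16  ⇒  A^0.16 = 58/6.55 = 8.855
ln A = ln(8.855) / 0.16 = 2.1810 / 0.16 = 13.6311
A = e^13.6311 ≈ 831605 ha

832000 ha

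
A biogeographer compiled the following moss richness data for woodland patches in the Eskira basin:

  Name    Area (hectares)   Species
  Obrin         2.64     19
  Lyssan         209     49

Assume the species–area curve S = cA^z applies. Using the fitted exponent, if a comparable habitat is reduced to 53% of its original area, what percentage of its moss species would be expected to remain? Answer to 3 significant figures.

z = ln(49/19) / ln(209/2.64) = 0.9474 / 4.3716 = 0.2167
S_new/S_old = (A_new/A_old)^z = 0.53^0.2167 = exp(0.2167 × -0.6349) = 0.8715

87.1%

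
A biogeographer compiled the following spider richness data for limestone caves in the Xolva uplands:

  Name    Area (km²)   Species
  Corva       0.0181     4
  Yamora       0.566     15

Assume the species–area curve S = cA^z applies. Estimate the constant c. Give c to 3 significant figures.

z = ln(S₂/S₁) / ln(A₂/A₁) = ln(15/4) / ln(0.566/0.0181) = 1.3218 / 3.4427 = 0.3839
c = S₁ / A₁^z = 4 / 0.0181^0.3839 = 4 / 0.2143 = 18.66

18.7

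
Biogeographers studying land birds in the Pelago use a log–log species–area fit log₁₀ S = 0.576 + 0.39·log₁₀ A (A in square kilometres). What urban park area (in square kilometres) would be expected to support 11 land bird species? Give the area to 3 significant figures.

15.6 square kilometres

11 = 3.767 × A^0.39  ⇒  A^0.39 = 11/3.767 = 2.92
ln A = ln(2.92) / 0.39 = 1.0716 / 0.39 = 2.7477
A = e^2.7477 ≈ 15.61 square kilometres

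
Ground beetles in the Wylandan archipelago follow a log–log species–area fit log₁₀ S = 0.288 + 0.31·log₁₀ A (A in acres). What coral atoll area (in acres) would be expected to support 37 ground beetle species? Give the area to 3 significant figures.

37 = 1.941 × A^0.31  ⇒  A^0.31 = 37/1.941 = 19.06
ln A = ln(19.06) / 0.31 = 2.9478 / 0.31 = 9.5089
A = e^9.5089 ≈ 13480 acres

13500 acres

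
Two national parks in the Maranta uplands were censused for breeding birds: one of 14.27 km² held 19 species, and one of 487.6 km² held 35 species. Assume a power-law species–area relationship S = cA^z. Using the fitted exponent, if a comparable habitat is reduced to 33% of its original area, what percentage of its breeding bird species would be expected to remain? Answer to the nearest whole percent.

83%

z = ln(35/19) / ln(487.6/14.27) = 0.6109 / 3.5313 = 0.1730
S_new/S_old = (A_new/A_old)^z = 0.33^0.1730 = exp(0.1730 × -1.1087) = 0.8255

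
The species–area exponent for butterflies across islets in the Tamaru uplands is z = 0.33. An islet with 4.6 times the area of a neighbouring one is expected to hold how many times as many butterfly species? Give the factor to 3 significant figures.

1.65

S₂/S₁ = (A₂/A₁)^z = 4.6^0.33
ln(S₂/S₁) = 0.33 × ln 4.6 = 0.33 × 1.5261 = 0.5036
S₂/S₁ = e^0.5036 ≈ 1.655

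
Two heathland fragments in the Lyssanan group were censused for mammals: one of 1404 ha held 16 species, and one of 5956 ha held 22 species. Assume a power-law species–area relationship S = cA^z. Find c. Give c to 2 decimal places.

3.24

z = ln(S₂/S₁) / ln(A₂/A₁) = ln(22/16) / ln(5956/1404) = 0.3185 / 1.4451 = 0.2204
c = S₁ / A₁^z = 16 / 1404^0.2204 = 16 / 4.938 = 3.24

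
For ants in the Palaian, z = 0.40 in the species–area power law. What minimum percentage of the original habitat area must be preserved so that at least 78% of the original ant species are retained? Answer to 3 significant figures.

53.7%

Need (A_new/A_old)^0.4 = 0.78, so A_new/A_old = 0.78^(1/0.4) = 0.78^2.5
ln(A_new/A_old) = ln 0.78 / 0.4 = -0.2485 / 0.4 = -0.6212
A_new/A_old = e^-0.6212 ≈ 0.5373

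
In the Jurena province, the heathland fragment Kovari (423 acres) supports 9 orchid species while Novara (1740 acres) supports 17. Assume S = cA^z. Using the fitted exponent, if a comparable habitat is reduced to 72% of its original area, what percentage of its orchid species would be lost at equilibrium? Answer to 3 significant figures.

z = ln(17/9) / ln(1740/423) = 0.6360 / 1.4143 = 0.4497
S_new/S_old = (A_new/A_old)^z = 0.72^0.4497 = exp(0.4497 × -0.3285) = 0.8627
Fraction lost = 1 − 0.8627 = 0.1373

13.7%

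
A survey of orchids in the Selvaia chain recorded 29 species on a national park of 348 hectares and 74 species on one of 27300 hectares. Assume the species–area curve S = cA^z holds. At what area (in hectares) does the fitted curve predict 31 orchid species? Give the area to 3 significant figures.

z = ln(74/29) / ln(27300/348) = 0.9368 / 4.3624 = 0.2147
c = 29 / 348^0.2147 = 29 / 3.514 = 8.253
A = (31/8.253)^(1/0.2147) ⇒ ln A = ln(3.756)/0.2147 = 6.1628
A = e^6.1628 ≈ 474.7 hectares

475 hectares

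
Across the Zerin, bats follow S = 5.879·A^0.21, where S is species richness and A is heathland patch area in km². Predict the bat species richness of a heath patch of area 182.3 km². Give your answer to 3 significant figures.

17.5

S = 5.879 × 182.3^0.21 = 5.879 × 2.984 ≈ 17.54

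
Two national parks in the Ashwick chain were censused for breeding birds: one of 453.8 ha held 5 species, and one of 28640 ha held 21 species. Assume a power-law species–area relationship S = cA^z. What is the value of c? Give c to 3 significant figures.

0.601

z = ln(S₂/S₁) / ln(A₂/A₁) = ln(21/5) / ln(28640/453.8) = 1.4351 / 4.1449 = 0.3462
c = S₁ / A₁^z = 5 / 453.8^0.3462 = 5 / 8.315 = 0.6013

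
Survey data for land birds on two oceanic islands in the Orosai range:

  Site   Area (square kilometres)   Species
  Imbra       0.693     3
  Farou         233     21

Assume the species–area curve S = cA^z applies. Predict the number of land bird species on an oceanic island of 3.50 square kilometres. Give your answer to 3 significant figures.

5.16

z = ln(21/3) / ln(233/0.693) = 1.9459 / 5.8178 = 0.3345
c = 3 / 0.693^0.3345 = 3 / 0.8846 = 3.392
S₃ = 3.392 × 3.5^0.3345 = 3.392 × 1.52 ≈ 5.157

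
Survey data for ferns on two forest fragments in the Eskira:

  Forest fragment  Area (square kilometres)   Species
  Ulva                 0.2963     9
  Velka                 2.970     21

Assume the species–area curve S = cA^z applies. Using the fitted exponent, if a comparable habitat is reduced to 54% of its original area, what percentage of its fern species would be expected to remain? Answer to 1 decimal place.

z = ln(21/9) / ln(2.97/0.2963) = 0.8473 / 2.3049 = 0.3676
S_new/S_old = (A_new/A_old)^z = 0.54^0.3676 = exp(0.3676 × -0.6162) = 0.7973

79.7%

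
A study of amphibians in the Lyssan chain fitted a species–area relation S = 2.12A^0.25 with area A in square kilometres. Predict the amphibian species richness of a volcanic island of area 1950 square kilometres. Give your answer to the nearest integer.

14

S = 2.12 × 1950^0.25 = 2.12 × 6.645 ≈ 14.09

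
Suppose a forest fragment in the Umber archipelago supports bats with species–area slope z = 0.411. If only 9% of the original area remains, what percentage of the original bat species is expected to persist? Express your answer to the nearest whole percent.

37%

S_new/S_old = (A_new/A_old)^z = 0.09^0.411
= exp(0.411 × ln 0.09) = exp(0.411 × -2.4079) = exp(-0.9897) ≈ 0.3717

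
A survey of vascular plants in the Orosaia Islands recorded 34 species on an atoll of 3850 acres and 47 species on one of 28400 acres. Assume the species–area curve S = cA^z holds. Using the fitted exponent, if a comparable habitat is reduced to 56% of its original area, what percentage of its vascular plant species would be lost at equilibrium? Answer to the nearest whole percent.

z = ln(47/34) / ln(28400/3850) = 0.3238 / 1.9983 = 0.1620
S_new/S_old = (A_new/A_old)^z = 0.56^0.1620 = exp(0.1620 × -0.5798) = 0.9103
Fraction lost = 1 − 0.9103 = 0.08967

9%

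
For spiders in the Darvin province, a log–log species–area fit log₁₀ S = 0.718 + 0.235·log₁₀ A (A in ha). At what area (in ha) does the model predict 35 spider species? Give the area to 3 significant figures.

3270 ha

35 = 5.224 × A^0.235  ⇒  A^0.235 = 35/5.224 = 6.7
ln A = ln(6.7) / 0.235 = 1.9021 / 0.235 = 8.0940
A = e^8.0940 ≈ 3275 ha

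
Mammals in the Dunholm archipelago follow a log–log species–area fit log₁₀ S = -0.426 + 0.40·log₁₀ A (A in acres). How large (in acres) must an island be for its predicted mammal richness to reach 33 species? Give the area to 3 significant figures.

33 = 0.375 × A^0.4  ⇒  A^0.4 = 33/0.375 = 88.01
ln A = ln(88.01) / 0.4 = 4.4774 / 0.4 = 11.1935
A = e^11.1935 ≈ 72658 acres

72700 acres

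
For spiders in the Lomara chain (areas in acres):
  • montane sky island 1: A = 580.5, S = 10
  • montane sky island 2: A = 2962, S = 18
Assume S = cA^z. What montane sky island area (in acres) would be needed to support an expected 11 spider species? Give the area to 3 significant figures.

z = ln(18/10) / ln(2962/580.5) = 0.5878 / 1.6297 = 0.3607
c = 10 / 580.5^0.3607 = 10 / 9.927 = 1.007
A = (11/1.007)^(1/0.3607) ⇒ ln A = ln(10.92)/0.3607 = 6.6282
A = e^6.6282 ≈ 756.1 acres

756 acres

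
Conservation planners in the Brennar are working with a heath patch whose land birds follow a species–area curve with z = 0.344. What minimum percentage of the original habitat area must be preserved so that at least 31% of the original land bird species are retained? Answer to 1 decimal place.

3.3%

Need (A_new/A_old)^0.344 = 0.31, so A_new/A_old = 0.31^(1/0.344) = 0.31^2.907
ln(A_new/A_old) = ln 0.31 / 0.344 = -1.1712 / 0.344 = -3.4046
A_new/A_old = e^-3.4046 ≈ 0.03322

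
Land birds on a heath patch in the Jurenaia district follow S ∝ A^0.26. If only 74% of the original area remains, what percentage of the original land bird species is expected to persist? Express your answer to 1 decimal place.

92.5%

S_new/S_old = (A_new/A_old)^z = 0.74^0.26
= exp(0.26 × ln 0.74) = exp(0.26 × -0.3011) = exp(-0.0783) ≈ 0.9247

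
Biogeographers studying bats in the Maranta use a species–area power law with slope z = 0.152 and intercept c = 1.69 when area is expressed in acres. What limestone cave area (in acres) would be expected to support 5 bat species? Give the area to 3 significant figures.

5 = 1.69 × A^0.152  ⇒  A^0.152 = 5/1.69 = 2.959
ln A = ln(2.959) / 0.152 = 1.0847 / 0.152 = 7.1362
A = e^7.1362 ≈ 1257 acres

1260 acres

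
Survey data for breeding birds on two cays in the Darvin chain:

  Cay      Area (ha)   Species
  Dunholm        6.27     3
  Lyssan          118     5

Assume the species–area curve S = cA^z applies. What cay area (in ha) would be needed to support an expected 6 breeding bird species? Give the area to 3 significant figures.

z = ln(5/3) / ln(118/6.27) = 0.5108 / 2.9349 = 0.1741
c = 3 / 6.27^0.1741 = 3 / 1.376 = 2.179
A = (6/2.179)^(1/0.1741) ⇒ ln A = ln(2.753)/0.1741 = 5.8182
A = e^5.8182 ≈ 336.4 ha

336 ha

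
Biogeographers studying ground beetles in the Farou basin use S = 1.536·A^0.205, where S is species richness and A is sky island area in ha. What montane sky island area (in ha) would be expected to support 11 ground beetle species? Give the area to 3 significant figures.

11 = 1.536 × A^0.205  ⇒  A^0.205 = 11/1.536 = 7.161
ln A = ln(7.161) / 0.205 = 1.9687 / 0.205 = 9.6035
A = e^9.6035 ≈ 14816 ha

14800 ha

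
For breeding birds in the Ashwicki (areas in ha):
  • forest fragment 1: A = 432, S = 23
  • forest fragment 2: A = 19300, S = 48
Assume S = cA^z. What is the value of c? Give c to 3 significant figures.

7.10

z = ln(S₂/S₁) / ln(A₂/A₁) = ln(48/23) / ln(19300/432) = 0.7357 / 3.7994 = 0.1936
c = S₁ / A₁^z = 23 / 432^0.1936 = 23 / 3.238 = 7.102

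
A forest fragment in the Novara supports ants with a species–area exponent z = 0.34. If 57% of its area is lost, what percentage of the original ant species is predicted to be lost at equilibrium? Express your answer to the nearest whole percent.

S_new/S_old = (A_new/A_old)^z = 0.43^0.34
= exp(0.34 × ln 0.43) = exp(0.34 × -0.8440) = exp(-0.2869) ≈ 0.7505
Fraction lost = 1 − 0.7505 = 0.2495

25%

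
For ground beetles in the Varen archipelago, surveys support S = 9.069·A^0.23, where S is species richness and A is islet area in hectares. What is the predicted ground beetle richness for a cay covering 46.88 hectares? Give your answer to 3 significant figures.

22.0

S = 9.069 × 46.88^0.23
ln S = ln 9.069 + 0.23 × ln 46.88 = 2.2049 + 0.23 × 3.8476 = 3.0898
S = e^3.0898 ≈ 21.97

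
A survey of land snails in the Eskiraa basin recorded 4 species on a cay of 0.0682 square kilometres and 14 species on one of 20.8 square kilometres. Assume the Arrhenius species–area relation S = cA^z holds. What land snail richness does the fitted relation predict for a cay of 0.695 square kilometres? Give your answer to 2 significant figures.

z = ln(14/4) / ln(20.8/0.0682) = 1.2528 / 5.7203 = 0.2190
c = 4 / 0.0682^0.2190 = 4 / 0.5554 = 7.202
S₃ = 7.202 × 0.695^0.2190 = 7.202 × 0.9234 ≈ 6.651

6.7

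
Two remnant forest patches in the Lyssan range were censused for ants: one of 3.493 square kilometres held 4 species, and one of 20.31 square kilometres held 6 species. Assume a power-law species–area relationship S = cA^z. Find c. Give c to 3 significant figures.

z = ln(S₂/S₁) / ln(A₂/A₁) = ln(6/4) / ln(20.31/3.493) = 0.4055 / 1.7604 = 0.2303
c = S₁ / A₁^z = 4 / 3.493^0.2303 = 4 / 1.334 = 2.999

3.00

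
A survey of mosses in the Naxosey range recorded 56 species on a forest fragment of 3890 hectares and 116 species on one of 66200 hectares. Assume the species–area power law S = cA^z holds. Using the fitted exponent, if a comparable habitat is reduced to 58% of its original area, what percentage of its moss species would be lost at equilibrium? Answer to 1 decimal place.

13.1%

z = ln(116/56) / ln(66200/3890) = 0.7282 / 2.8343 = 0.2569
S_new/S_old = (A_new/A_old)^z = 0.58^0.2569 = exp(0.2569 × -0.5447) = 0.8694
Fraction lost = 1 − 0.8694 = 0.1306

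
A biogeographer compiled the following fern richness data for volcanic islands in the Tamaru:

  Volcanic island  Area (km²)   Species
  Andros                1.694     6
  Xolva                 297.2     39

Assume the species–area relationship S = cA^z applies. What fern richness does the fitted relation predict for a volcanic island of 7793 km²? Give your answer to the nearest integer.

z = ln(39/6) / ln(297.2/1.694) = 1.8718 / 5.1673 = 0.3622
c = 6 / 1.694^0.3622 = 6 / 1.21 = 4.957
S₃ = 4.957 × 7793^0.3622 = 4.957 × 25.69 ≈ 127.3

127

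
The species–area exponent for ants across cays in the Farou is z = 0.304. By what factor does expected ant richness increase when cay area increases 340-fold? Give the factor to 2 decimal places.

5.88

S₂/S₁ = (A₂/A₁)^z = 340^0.304
ln(S₂/S₁) = 0.304 × ln 340 = 0.304 × 5.8289 = 1.7720
S₂/S₁ = e^1.7720 ≈ 5.883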